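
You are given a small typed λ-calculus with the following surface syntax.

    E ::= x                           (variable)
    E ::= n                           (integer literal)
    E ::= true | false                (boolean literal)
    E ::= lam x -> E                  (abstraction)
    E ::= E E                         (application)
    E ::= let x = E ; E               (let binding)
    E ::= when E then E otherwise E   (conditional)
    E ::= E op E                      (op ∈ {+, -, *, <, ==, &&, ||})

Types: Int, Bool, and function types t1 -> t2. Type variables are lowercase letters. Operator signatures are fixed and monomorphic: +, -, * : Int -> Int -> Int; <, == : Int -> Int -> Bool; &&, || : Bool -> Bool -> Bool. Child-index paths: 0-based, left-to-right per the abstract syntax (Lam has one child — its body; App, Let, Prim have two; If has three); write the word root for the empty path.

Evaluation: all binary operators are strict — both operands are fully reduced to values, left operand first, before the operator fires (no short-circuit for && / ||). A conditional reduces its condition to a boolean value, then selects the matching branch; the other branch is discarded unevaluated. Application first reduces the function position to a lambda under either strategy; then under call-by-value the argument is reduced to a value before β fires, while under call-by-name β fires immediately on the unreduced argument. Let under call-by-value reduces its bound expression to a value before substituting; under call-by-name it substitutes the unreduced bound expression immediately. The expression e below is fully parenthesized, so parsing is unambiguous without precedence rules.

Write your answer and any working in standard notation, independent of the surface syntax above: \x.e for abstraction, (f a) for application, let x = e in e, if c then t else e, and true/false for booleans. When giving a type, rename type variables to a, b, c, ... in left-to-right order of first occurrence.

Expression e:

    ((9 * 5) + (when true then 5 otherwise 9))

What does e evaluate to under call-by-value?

Derivation:
step 0: ((9 * 5) + (if true then 5 else 9))
step 1: [delta@0] (45 + (if true then 5 else 9))
step 2: [if@1] (45 + 5)
step 3: [delta@root] 50

Answer: 50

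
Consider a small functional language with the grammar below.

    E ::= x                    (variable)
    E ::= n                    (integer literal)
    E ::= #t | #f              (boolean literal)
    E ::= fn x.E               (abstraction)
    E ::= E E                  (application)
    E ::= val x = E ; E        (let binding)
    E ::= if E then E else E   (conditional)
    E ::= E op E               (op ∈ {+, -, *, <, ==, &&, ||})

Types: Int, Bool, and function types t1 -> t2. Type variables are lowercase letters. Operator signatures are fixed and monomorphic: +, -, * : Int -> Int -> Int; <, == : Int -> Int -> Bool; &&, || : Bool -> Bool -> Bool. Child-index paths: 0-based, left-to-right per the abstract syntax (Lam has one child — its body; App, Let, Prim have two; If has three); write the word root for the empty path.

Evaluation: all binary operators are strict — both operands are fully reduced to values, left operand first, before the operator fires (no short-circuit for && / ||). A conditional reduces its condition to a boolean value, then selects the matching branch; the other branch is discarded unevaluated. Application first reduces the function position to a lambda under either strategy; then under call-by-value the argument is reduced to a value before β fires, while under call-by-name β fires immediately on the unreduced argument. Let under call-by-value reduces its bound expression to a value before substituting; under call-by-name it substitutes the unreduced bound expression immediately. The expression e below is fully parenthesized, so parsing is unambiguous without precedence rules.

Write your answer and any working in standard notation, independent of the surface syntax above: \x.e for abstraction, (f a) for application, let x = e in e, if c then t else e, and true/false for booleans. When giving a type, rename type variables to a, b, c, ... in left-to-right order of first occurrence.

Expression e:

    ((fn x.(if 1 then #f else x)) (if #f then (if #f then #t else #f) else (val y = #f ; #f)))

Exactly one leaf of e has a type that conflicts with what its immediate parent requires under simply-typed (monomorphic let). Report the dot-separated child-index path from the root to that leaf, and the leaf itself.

Trace:
  unify Int ~ Bool
  FAIL: mismatch Int ~ Bool

Answer: 0.0.0 : 1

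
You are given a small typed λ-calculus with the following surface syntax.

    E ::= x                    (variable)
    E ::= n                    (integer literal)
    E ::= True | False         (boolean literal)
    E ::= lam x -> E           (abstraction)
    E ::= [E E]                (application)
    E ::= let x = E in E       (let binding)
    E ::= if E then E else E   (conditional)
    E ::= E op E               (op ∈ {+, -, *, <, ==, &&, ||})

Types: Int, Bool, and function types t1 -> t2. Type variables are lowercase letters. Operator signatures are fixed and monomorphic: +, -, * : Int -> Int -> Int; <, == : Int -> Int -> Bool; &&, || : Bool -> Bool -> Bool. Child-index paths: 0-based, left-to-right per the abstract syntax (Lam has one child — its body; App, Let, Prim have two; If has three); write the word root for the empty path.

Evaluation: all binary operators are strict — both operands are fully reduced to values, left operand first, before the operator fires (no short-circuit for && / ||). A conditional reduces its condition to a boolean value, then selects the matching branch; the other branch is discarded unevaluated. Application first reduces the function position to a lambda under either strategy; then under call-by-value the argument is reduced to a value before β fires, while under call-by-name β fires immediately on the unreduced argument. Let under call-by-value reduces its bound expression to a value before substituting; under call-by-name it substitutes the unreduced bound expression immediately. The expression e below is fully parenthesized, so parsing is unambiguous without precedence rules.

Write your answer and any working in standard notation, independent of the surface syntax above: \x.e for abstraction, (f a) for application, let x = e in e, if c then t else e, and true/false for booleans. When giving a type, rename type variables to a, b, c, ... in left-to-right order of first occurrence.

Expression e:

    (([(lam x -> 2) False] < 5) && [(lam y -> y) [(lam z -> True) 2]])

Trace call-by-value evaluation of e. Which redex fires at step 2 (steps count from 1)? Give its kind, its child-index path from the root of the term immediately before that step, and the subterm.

Derivation:
step 0: ((((\x.2) false) < 5) && ((\y.y) ((\z.true) 2)))
step 1: [beta@0.0] ((2 < 5) && ((\y.y) ((\z.true) 2)))
step 2: [delta@0] (true && ((\y.y) ((\z.true) 2)))

Answer: delta at 0 : (2 < 5)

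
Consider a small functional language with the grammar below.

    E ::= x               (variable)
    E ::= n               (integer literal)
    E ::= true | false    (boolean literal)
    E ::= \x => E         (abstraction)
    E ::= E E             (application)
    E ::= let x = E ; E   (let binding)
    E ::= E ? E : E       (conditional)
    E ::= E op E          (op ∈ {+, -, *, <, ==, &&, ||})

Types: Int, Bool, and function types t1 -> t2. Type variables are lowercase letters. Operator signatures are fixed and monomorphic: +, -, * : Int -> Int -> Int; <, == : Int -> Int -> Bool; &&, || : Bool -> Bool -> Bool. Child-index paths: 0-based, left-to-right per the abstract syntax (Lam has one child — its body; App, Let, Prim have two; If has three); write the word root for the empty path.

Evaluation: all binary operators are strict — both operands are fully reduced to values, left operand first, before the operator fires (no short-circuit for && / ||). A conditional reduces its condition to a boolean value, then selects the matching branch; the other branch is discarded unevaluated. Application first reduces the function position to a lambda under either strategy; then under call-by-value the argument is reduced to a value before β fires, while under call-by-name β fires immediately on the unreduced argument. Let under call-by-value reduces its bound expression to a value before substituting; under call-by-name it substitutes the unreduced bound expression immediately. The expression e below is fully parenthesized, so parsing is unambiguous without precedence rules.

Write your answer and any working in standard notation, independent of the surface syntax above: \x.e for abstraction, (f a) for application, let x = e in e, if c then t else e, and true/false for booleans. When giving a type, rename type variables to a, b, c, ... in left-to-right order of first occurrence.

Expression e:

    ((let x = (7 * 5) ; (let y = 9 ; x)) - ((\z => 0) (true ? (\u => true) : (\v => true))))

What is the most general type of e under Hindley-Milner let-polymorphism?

Answer: Int

Derivation:
  unify Int ~ Int
  unify Int ~ Int
let x : Int
let y : Int
x : Int
  unify Int ~ Int
\z._ : a -> Int
  unify Bool ~ Bool
\u._ : b -> Bool
\v._ : c -> Bool
  unify b -> Bool ~ c -> Bool
  unify b ~ c
  unify Bool ~ Bool
  unify a -> Int ~ (c -> Bool) -> d
  unify a ~ c -> Bool
  unify Int ~ d
_ _ : Int
  unify Int ~ Int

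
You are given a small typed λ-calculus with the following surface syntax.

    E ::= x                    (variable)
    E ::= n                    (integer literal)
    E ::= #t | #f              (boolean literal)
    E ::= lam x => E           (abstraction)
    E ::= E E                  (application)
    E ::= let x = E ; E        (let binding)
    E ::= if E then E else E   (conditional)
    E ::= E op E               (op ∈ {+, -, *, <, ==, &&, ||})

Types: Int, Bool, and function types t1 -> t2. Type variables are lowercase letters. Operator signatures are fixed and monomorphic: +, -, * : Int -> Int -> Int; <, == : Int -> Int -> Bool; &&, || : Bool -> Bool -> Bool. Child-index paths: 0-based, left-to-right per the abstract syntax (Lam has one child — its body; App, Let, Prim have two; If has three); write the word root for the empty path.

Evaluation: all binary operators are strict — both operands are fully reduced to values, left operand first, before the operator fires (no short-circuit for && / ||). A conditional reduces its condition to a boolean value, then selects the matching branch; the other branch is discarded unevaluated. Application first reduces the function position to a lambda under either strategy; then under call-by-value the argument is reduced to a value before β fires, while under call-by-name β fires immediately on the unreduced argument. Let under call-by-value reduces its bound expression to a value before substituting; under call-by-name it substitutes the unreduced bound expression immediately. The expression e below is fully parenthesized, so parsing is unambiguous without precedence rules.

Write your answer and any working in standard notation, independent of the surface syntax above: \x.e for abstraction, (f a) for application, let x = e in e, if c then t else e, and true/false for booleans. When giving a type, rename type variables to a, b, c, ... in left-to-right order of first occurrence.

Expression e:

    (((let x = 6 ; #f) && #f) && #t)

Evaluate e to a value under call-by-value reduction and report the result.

Answer: false

Derivation:
step 0: (((let x = 6 in false) && false) && true)
step 1: [let@0.0] ((false && false) && true)
step 2: [delta@0] (false && true)
step 3: [delta@root] false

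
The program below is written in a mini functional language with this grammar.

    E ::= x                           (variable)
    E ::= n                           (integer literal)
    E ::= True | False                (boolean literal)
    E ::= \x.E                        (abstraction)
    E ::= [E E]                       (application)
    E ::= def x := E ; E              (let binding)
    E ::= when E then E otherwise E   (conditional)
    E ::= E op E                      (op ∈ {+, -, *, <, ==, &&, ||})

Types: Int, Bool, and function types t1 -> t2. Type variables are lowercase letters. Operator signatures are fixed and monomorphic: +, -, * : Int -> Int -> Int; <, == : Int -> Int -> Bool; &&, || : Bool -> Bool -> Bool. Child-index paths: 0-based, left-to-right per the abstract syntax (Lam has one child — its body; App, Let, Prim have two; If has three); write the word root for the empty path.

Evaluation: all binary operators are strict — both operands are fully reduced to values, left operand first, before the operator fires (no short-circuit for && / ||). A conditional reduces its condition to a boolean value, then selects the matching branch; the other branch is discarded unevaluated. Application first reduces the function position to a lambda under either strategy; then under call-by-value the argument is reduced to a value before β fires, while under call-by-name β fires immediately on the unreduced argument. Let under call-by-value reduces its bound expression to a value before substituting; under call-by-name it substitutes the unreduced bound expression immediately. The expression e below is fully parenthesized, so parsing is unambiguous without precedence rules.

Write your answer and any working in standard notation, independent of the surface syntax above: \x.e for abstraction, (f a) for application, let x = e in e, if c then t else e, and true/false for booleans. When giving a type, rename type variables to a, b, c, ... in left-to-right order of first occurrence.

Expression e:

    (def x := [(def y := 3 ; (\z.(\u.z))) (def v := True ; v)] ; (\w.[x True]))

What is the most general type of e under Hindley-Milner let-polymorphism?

Answer: a -> Bool

Trace:
let y : Int
z : a
\u._ : b -> a
\z._ : a -> b -> a
let v : Bool
v : Bool
  unify a -> b -> a ~ Bool -> c
  unify a ~ Bool
  unify b -> Bool ~ c
_ _ : b -> Bool
let x : forall. b -> Bool
x : e -> Bool
  unify e -> Bool ~ Bool -> f
  unify e ~ Bool
  unify Bool ~ f
_ _ : Bool
\w._ : d -> Bool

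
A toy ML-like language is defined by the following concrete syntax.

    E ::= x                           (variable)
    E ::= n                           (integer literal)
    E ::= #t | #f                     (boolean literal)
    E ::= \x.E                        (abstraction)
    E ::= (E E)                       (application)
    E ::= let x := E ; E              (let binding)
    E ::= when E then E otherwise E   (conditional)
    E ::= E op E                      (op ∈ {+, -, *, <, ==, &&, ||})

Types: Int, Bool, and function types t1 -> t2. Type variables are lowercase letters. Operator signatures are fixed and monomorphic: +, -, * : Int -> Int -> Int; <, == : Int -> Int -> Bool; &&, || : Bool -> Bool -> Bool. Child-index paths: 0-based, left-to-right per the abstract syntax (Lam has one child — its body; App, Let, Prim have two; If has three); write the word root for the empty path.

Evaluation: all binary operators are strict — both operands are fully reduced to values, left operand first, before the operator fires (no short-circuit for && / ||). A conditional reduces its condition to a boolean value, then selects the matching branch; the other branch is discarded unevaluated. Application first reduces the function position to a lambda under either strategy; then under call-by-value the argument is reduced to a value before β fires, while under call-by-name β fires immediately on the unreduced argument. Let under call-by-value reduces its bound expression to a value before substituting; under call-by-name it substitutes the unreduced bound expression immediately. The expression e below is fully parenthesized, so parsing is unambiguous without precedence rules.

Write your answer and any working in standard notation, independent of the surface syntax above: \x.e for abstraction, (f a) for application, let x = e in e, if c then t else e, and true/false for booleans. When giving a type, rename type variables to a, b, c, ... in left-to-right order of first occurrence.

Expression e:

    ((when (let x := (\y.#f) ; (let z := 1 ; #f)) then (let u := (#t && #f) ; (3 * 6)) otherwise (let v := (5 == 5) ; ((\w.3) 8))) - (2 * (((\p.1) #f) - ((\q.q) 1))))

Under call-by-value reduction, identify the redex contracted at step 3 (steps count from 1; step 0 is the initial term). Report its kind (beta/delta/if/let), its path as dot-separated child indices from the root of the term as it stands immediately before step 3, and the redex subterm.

Answer: if at 0 : (if false then (let u = (true && false) in (3 * 6)) else (let v = (5 == 5) in ((\w.3) 8)))

Derivation:
step 0: ((if (let x = (\y.false) in (let z = 1 in false)) then (let u = (true && false) in (3 * 6)) else (let v = (5 == 5) in ((\w.3) 8))) - (2 * (((\p.1) false) - ((\q.q) 1))))
step 1: [let@0.0] ((if (let z = 1 in false) then (let u = (true && false) in (3 * 6)) else (let v = (5 == 5) in ((\w.3) 8))) - (2 * (((\p.1) false) - ((\q.q) 1))))
step 2: [let@0.0] ((if false then (let u = (true && false) in (3 * 6)) else (let v = (5 == 5) in ((\w.3) 8))) - (2 * (((\p.1) false) - ((\q.q) 1))))
step 3: [if@0] ((let v = (5 == 5) in ((\w.3) 8)) - (2 * (((\p.1) false) - ((\q.q) 1))))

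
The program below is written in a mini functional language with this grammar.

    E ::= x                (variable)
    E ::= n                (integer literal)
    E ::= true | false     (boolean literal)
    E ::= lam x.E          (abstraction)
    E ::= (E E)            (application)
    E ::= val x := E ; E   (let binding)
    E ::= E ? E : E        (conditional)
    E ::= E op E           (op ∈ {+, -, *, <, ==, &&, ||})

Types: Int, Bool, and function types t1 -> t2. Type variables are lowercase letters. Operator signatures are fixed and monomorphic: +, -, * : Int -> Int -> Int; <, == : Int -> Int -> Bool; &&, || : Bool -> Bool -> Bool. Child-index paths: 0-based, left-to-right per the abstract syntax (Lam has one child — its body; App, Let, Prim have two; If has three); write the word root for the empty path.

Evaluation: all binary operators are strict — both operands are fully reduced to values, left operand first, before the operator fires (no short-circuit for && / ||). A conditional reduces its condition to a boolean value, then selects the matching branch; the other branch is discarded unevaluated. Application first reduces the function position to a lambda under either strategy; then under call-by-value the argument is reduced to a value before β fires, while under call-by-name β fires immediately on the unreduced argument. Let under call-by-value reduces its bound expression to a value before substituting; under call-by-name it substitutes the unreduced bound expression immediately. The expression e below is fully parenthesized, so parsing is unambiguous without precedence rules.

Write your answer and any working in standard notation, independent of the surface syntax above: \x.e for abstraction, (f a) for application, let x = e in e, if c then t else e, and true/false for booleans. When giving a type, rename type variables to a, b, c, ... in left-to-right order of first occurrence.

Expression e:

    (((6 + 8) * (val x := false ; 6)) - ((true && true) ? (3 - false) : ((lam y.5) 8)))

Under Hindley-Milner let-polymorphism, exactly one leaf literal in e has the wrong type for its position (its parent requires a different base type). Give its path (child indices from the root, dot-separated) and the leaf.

Answer: 1.1.1 : false

Derivation:
  unify Int ~ Int
  unify Int ~ Int
  unify Int ~ Int
let x : Bool
  unify Int ~ Int
  unify Int ~ Int
  unify Bool ~ Bool
  unify Bool ~ Bool
  unify Bool ~ Bool
  unify Int ~ Int
  unify Bool ~ Int
  FAIL: mismatch Bool ~ Int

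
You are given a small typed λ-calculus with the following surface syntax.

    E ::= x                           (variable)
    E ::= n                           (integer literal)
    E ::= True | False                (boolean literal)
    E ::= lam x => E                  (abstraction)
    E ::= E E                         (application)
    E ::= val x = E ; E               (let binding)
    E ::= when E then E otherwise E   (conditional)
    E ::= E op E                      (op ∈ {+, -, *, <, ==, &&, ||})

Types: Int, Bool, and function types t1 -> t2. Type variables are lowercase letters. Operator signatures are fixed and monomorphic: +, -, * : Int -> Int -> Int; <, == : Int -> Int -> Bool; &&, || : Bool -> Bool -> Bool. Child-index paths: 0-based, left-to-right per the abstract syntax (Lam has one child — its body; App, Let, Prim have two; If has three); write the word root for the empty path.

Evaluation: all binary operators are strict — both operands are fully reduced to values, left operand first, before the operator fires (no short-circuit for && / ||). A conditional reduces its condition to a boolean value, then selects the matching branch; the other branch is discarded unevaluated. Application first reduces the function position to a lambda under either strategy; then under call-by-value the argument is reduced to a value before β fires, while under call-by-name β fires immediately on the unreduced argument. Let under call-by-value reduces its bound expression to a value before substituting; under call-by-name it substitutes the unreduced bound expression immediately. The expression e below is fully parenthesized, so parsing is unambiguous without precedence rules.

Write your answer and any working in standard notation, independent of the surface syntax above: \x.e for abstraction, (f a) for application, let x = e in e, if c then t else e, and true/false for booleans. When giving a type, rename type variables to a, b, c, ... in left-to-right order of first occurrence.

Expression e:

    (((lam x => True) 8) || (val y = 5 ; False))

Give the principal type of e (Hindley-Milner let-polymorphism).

Trace:
\x._ : a -> Bool
  unify a -> Bool ~ Int -> b
  unify a ~ Int
  unify Bool ~ b
_ _ : Bool
  unify Bool ~ Bool
let y : Int
  unify Bool ~ Bool

Answer: Bool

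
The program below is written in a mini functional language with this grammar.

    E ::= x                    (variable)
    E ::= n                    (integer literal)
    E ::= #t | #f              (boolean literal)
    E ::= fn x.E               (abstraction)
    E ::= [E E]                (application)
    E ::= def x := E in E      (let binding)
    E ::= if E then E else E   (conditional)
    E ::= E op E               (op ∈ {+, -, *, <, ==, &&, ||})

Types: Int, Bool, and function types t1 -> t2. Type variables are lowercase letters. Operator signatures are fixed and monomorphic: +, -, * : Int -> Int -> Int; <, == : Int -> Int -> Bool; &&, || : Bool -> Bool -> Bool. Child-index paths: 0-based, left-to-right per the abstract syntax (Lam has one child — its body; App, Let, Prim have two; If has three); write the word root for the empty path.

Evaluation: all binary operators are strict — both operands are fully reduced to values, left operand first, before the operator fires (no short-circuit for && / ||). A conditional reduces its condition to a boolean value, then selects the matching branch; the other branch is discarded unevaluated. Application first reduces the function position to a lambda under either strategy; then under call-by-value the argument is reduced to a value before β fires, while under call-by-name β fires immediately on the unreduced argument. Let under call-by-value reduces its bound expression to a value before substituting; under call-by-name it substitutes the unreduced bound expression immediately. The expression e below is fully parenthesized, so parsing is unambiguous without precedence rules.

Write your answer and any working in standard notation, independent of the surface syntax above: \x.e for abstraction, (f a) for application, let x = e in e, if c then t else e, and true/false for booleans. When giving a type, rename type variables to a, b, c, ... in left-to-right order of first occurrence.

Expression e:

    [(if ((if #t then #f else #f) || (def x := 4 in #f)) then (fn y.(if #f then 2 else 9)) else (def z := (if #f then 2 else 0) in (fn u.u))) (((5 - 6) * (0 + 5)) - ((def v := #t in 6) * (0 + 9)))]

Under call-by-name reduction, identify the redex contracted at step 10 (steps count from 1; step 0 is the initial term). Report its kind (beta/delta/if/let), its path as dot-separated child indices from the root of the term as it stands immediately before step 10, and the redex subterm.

Derivation:
step 0: ((if ((if true then false else false) || (let x = 4 in false)) then (\y.(if false then 2 else 9)) else (let z = (if false then 2 else 0) in (\u.u))) (((5 - 6) * (0 + 5)) - ((let v = true in 6) * (0 + 9))))
step 1: [if@0.0.0] ((if (false || (let x = 4 in false)) then (\y.(if false then 2 else 9)) else (let z = (if false then 2 else 0) in (\u.u))) (((5 - 6) * (0 + 5)) - ((let v = true in 6) * (0 + 9))))
step 2: [let@0.0.1] ((if (false || false) then (\y.(if false then 2 else 9)) else (let z = (if false then 2 else 0) in (\u.u))) (((5 - 6) * (0 + 5)) - ((let v = true in 6) * (0 + 9))))
step 3: [delta@0.0] ((if false then (\y.(if false then 2 else 9)) else (let z = (if false then 2 else 0) in (\u.u))) (((5 - 6) * (0 + 5)) - ((let v = true in 6) * (0 + 9))))
step 4: [if@0] ((let z = (if false then 2 else 0) in (\u.u)) (((5 - 6) * (0 + 5)) - ((let v = true in 6) * (0 + 9))))
step 5: [let@0] ((\u.u) (((5 - 6) * (0 + 5)) - ((let v = true in 6) * (0 + 9))))
step 6: [beta@root] (((5 - 6) * (0 + 5)) - ((let v = true in 6) * (0 + 9)))
step 7: [delta@0.0] ((-1 * (0 + 5)) - ((let v = true in 6) * (0 + 9)))
step 8: [delta@0.1] ((-1 * 5) - ((let v = true in 6) * (0 + 9)))
step 9: [delta@0] (-5 - ((let v = true in 6) * (0 + 9)))
step 10: [let@1.0] (-5 - (6 * (0 + 9)))

Answer: let at 1.0 : (let v = true in 6)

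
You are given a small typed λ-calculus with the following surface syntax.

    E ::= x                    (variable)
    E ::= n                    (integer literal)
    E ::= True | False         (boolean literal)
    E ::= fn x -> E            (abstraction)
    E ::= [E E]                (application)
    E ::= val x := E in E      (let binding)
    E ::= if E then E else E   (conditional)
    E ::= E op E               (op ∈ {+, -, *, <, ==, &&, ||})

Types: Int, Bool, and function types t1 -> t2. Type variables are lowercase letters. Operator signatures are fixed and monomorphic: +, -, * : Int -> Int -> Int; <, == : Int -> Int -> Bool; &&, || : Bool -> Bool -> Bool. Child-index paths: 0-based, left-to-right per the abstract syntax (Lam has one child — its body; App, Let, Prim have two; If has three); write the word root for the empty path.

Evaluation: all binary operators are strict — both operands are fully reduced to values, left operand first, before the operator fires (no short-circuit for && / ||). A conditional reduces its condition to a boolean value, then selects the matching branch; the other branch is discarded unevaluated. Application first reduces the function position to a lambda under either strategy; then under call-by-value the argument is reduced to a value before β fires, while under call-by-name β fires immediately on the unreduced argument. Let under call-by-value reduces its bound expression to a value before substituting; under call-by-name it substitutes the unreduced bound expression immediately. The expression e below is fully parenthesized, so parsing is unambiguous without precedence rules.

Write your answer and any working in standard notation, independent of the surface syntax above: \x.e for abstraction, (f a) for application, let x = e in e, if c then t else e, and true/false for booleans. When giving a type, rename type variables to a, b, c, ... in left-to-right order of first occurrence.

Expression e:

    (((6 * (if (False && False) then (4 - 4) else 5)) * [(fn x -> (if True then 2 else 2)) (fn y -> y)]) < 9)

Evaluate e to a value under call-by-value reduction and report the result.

Answer: false

Derivation:
step 0: (((6 * (if (false && false) then (4 - 4) else 5)) * ((\x.(if true then 2 else 2)) (\y.y))) < 9)
step 1: [delta@0.0.1.0] (((6 * (if false then (4 - 4) else 5)) * ((\x.(if true then 2 else 2)) (\y.y))) < 9)
step 2: [if@0.0.1] (((6 * 5) * ((\x.(if true then 2 else 2)) (\y.y))) < 9)
step 3: [delta@0.0] ((30 * ((\x.(if true then 2 else 2)) (\y.y))) < 9)
step 4: [beta@0.1] ((30 * (if true then 2 else 2)) < 9)
step 5: [if@0.1] ((30 * 2) < 9)
step 6: [delta@0] (60 < 9)
step 7: [delta@root] false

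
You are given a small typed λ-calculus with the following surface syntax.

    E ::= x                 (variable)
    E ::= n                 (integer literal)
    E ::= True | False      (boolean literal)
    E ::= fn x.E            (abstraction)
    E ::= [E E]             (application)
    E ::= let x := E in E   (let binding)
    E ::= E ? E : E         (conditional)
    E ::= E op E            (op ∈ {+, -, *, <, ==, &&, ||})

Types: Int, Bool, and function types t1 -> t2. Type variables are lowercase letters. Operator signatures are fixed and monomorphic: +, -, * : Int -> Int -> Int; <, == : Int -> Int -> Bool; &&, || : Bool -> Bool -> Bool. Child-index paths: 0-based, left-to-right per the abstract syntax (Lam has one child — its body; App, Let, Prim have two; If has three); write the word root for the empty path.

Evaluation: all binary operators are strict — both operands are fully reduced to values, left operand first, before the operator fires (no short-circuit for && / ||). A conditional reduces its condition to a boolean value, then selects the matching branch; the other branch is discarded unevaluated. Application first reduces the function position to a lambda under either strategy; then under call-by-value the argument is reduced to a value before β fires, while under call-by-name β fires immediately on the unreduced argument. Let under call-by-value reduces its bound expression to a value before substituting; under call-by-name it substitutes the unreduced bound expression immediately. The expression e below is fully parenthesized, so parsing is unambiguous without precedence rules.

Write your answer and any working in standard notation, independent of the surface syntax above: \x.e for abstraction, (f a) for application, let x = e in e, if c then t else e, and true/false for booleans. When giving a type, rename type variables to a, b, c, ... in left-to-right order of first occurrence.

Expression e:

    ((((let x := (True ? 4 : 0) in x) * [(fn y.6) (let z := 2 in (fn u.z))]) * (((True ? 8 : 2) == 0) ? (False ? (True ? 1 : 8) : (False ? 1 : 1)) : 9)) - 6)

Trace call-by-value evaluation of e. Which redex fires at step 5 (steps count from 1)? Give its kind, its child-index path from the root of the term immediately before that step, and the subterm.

Answer: delta at 0.0 : (4 * 6)

Working:
step 0: ((((let x = (if true then 4 else 0) in x) * ((\y.6) (let z = 2 in (\u.z)))) * (if ((if true then 8 else 2) == 0) then (if false then (if true then 1 else 8) else (if false then 1 else 1)) else 9)) - 6)
step 1: [if@0.0.0.0] ((((let x = 4 in x) * ((\y.6) (let z = 2 in (\u.z)))) * (if ((if true then 8 else 2) == 0) then (if false then (if true then 1 else 8) else (if false then 1 else 1)) else 9)) - 6)
step 2: [let@0.0.0] (((4 * ((\y.6) (let z = 2 in (\u.z)))) * (if ((if true then 8 else 2) == 0) then (if false then (if true then 1 else 8) else (if false then 1 else 1)) else 9)) - 6)
step 3: [let@0.0.1.1] (((4 * ((\y.6) (\u.2))) * (if ((if true then 8 else 2) == 0) then (if false then (if true then 1 else 8) else (if false then 1 else 1)) else 9)) - 6)
step 4: [beta@0.0.1] (((4 * 6) * (if ((if true then 8 else 2) == 0) then (if false then (if true then 1 else 8) else (if false then 1 else 1)) else 9)) - 6)
step 5: [delta@0.0] ((24 * (if ((if true then 8 else 2) == 0) then (if false then (if true then 1 else 8) else (if false then 1 else 1)) else 9)) - 6)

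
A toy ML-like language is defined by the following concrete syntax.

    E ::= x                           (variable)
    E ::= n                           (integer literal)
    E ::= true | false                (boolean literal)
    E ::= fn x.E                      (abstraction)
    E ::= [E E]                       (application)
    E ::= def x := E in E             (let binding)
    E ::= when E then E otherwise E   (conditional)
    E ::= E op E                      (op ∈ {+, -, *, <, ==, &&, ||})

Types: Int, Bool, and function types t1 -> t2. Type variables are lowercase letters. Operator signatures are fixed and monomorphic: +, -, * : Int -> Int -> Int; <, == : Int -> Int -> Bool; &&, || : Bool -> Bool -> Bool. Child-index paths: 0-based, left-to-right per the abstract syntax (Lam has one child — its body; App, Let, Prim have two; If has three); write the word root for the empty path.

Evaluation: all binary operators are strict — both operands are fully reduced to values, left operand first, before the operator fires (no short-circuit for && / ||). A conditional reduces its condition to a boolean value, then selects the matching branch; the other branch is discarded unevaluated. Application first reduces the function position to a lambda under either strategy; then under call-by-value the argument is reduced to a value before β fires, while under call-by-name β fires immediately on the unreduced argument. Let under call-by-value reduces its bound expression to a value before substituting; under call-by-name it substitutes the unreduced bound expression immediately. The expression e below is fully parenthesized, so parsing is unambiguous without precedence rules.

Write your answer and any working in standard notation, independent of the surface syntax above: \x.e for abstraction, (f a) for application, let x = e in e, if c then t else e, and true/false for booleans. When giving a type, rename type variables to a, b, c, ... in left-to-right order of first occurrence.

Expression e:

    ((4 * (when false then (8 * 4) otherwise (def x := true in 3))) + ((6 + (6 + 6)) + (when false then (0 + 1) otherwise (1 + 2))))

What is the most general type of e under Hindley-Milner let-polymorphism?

Derivation:
  unify Int ~ Int
  unify Bool ~ Bool
  unify Int ~ Int
  unify Int ~ Int
let x : Bool
  unify Int ~ Int
  unify Int ~ Int
  unify Int ~ Int
  unify Int ~ Int
  unify Int ~ Int
  unify Int ~ Int
  unify Int ~ Int
  unify Int ~ Int
  unify Bool ~ Bool
  unify Int ~ Int
  unify Int ~ Int
  unify Int ~ Int
  unify Int ~ Int
  unify Int ~ Int
  unify Int ~ Int
  unify Int ~ Int

Answer: Int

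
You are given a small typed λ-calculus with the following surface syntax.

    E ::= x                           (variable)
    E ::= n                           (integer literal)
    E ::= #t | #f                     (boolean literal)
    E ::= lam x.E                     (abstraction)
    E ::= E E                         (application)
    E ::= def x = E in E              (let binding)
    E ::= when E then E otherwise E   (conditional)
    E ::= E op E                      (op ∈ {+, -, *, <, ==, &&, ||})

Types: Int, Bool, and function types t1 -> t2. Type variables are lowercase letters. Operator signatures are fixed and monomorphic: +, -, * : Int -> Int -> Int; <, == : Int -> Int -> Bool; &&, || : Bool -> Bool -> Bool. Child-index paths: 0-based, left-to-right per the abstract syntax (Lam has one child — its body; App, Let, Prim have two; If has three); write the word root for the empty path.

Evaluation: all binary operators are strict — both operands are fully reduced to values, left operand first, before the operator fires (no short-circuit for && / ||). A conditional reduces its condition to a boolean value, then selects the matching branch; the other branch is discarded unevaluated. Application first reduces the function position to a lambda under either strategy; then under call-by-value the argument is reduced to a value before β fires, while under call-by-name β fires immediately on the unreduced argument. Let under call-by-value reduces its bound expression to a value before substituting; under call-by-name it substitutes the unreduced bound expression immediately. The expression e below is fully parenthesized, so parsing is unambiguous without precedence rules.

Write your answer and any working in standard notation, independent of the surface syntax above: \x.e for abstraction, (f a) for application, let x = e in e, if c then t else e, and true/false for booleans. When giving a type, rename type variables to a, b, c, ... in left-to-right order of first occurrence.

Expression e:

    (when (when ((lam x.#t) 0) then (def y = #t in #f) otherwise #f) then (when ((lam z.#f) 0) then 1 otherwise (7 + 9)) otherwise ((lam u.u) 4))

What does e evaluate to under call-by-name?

Answer: 4

Trace:
step 0: (if (if ((\x.true) 0) then (let y = true in false) else false) then (if ((\z.false) 0) then 1 else (7 + 9)) else ((\u.u) 4))
step 1: [beta@0.0] (if (if true then (let y = true in false) else false) then (if ((\z.false) 0) then 1 else (7 + 9)) else ((\u.u) 4))
step 2: [if@0] (if (let y = true in false) then (if ((\z.false) 0) then 1 else (7 + 9)) else ((\u.u) 4))
step 3: [let@0] (if false then (if ((\z.false) 0) then 1 else (7 + 9)) else ((\u.u) 4))
step 4: [if@root] ((\u.u) 4)
step 5: [beta@root] 4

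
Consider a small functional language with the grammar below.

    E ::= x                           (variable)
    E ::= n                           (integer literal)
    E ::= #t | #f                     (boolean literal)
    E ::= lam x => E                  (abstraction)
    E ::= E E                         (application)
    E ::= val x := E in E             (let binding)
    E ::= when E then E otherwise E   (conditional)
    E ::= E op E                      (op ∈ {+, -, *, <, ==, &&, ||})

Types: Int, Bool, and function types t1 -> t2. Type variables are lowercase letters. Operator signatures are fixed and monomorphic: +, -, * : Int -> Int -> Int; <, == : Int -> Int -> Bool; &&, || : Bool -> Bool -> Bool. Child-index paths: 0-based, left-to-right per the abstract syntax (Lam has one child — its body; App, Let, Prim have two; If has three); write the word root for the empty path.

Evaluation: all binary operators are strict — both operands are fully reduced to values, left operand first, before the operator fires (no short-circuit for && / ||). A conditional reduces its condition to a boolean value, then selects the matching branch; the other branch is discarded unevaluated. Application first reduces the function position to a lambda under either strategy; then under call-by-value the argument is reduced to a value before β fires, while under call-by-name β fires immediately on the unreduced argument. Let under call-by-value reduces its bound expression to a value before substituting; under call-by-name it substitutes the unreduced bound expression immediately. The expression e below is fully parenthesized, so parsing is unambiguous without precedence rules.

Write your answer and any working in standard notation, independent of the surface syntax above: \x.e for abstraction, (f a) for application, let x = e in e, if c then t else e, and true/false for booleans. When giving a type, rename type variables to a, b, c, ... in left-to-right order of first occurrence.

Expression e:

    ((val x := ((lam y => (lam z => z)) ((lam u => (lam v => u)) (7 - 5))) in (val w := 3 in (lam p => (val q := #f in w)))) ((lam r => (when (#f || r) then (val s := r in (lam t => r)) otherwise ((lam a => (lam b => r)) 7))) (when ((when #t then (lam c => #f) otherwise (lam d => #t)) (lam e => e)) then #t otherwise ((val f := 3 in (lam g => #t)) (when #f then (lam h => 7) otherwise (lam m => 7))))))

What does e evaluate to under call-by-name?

Working:
step 0: ((let x = ((\y.(\z.z)) ((\u.(\v.u)) (7 - 5))) in (let w = 3 in (\p.(let q = false in w)))) ((\r.(if (false || r) then (let s = r in (\t.r)) else ((\a.(\b.r)) 7))) (if ((if true then (\c.false) else (\d.true)) (\e.e)) then true else ((let f = 3 in (\g.true)) (if false then (\h.7) else (\m.7))))))
step 1: [let@0] ((let w = 3 in (\p.(let q = false in w))) ((\r.(if (false || r) then (let s = r in (\t.r)) else ((\a.(\b.r)) 7))) (if ((if true then (\c.false) else (\d.true)) (\e.e)) then true else ((let f = 3 in (\g.true)) (if false then (\h.7) else (\m.7))))))
step 2: [let@0] ((\p.(let q = false in 3)) ((\r.(if (false || r) then (let s = r in (\t.r)) else ((\a.(\b.r)) 7))) (if ((if true then (\c.false) else (\d.true)) (\e.e)) then true else ((let f = 3 in (\g.true)) (if false then (\h.7) else (\m.7))))))
step 3: [beta@root] (let q = false in 3)
step 4: [let@root] 3

Answer: 3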